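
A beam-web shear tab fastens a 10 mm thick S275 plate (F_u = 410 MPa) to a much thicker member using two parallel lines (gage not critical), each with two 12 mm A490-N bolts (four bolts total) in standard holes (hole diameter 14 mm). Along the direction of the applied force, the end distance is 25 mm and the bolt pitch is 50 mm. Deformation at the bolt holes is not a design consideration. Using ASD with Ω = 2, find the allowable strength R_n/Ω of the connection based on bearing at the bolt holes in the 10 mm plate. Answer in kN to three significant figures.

258 kN

Per bolt r_n = 1.5 l_c t F_u ≤ 3.0 d t F_u; upper limit = 3.0 × 12 × 10 × 410 / 1000 = 147.6 kN.
Edge bolt: l_c = 25 − 14/2 = 18 mm → 1.5 × 18 × 10 × 410 / 1000 = 110.7 → r_n = 110.7 kN.
Interior bolts: l_c = 50 − 14 = 36 mm → 1.5 × 36 × 10 × 410 / 1000 = 221.4 → r_n = 147.6 kN.
R_n = 2 × 110.7 + 2 × 147.6 = 516.6 kN.
Allowable strength R_n/Ω = 516.6 / 2 = 258 kN.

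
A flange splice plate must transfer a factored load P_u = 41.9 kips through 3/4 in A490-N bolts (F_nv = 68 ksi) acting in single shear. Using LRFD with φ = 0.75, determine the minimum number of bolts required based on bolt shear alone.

2 bolts

A_b = π·0.75²/4 = 0.4418 in².
Per-bolt design strength φR_n = 0.75 × 68 × 0.4418 × 1 = 22.53 kips.
n ≥ 41.9 / 22.53 = 1.86 → use 2 bolts.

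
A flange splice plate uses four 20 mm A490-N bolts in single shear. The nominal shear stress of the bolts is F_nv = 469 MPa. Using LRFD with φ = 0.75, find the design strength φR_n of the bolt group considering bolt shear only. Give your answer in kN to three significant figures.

442 kN

A_b = π × 20² / 4 = 314.2 mm².
R_n = F_nv · A_b · n · n_s = 469 × 314.2 × 4 × 1 / 1000 = 589.4 kN.
Design strength φR_n = 0.75 × 589.4 = 442 kN.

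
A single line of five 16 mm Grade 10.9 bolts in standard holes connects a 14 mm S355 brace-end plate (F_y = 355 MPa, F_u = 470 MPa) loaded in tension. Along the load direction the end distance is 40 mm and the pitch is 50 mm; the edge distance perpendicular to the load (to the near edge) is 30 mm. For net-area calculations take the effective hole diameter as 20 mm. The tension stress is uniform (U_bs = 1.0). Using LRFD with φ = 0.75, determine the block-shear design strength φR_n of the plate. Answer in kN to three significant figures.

543 kN

Shear plane L_v = 40 + 4·50 = 240 mm; A_gv = 240 × 14 = 3360 mm².
A_nv = (240 − 4.5·20) × 14 = 2100 mm².
A_nt = (30 − 0.5·20) × 14 = 280 mm².
0.6 F_u A_nv = 592.2 kN; 0.6 F_y A_gv = 715.7 kN → shear rupture governs the shear term.
R_n = 592.2 + 1.0 × 470 × 280 / 1000 = 723.8 kN.
Design strength φR_n = 0.75 × 723.8 = 543 kN.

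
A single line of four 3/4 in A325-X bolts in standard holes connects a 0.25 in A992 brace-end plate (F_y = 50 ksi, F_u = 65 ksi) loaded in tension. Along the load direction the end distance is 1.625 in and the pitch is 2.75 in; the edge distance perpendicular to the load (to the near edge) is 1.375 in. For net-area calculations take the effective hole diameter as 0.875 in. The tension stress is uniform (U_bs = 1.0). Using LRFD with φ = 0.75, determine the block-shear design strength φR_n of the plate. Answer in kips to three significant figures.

61.2 kips

Shear plane L_v = 1.625 + 3·2.75 = 9.875 in; A_gv = 9.875 × 0.25 = 2.469 in².
A_nv = (9.875 − 3.5·0.875) × 0.25 = 1.703 in².
A_nt = (1.375 − 0.5·0.875) × 0.25 = 0.2344 in².
0.6 F_u A_nv = 66.42 kips; 0.6 F_y A_gv = 74.06 kips → shear rupture governs the shear term.
R_n = 66.42 + 1.0 × 65 × 0.2344 = 81.66 kips.
Design strength φR_n = 0.75 × 81.66 = 61.2 kips.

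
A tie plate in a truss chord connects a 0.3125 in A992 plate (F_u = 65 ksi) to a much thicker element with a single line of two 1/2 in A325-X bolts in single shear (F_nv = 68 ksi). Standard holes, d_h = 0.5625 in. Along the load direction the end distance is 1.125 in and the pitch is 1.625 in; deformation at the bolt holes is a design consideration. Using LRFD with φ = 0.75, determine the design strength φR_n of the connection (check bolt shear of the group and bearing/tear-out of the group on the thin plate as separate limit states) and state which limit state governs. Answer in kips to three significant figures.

20 kips (bolt shear governs)

Bolt shear: A_b = π·0.5²/4 = 0.1963 in²; R_n = 68 × 0.1963 × 2 × 1 = 26.7 kips → 0.75 × 26.7 = 20 kips.
Bearing (1.2 l_c t F_u ≤ 2.4 d t F_u): upper limit = 2.4·0.5·0.3125·65 = 24.38 kips.
  Edge l_c = 1.125 − 0.5625/2 = 0.8438 → r_n = 20.57 kips; interior l_c = 1.625 − 0.5625 = 1.062 → r_n = 24.38 kips.
  R_n,bearing = 1·20.57 + 1·24.38 = 44.94 kips → 0.75 × 44.94 = 33.7 kips.
Bolt shear governs: 20 kips.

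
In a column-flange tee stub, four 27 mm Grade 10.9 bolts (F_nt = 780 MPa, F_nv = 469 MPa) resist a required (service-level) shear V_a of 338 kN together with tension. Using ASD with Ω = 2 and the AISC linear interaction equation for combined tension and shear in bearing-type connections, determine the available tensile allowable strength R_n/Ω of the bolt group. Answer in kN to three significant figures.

A_b = π·27²/4 = 572.6 mm²; f_rv = 338 × 1000 / (4 × 572.6) = 147.6 MPa.
F'_nt = 1.3 F_nt − (Ω F_nt / F_nv) f_rv = 1.3·780 − (2·780/469)·147.6 = 523.1 MPa, capped at F_nt → F'_nt = 523.1 MPa.
R_n = F'_nt · A_b · n = 523.1 × 572.6 × 4 / 1000 = 1198 kN.
Allowable strength R_n/Ω = 1198 / 2 = 599 kN.

599 kN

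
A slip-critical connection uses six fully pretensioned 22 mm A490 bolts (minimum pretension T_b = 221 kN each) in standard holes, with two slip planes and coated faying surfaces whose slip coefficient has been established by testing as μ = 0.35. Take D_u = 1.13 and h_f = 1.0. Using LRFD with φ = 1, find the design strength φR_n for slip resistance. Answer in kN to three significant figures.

R_n = μ · D_u · h_f · T_b · n_s · n_b = 0.35 × 1.13 × 1.0 × 221 × 2 × 6 = 1049 kN.
Design strength φR_n = 1 × 1049 = 1050 kN.

1050 kN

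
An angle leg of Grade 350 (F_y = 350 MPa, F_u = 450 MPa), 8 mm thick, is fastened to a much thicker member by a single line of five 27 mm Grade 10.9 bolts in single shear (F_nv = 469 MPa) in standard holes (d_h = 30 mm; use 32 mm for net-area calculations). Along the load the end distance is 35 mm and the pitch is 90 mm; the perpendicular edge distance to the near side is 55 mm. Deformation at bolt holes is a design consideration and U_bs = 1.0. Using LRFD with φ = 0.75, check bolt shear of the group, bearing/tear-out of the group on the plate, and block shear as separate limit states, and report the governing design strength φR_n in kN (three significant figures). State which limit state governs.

Bolt shear: A_b = π·27²/4 = 572.6 mm²; R_n = 469 × 572.6 × 5 × 1 / 1000 = 1343 kN → 0.75 × 1343 = 1010 kN.
Bearing: edge l_c = 20, r_n = 86.4 kN; interior l_c = 60, r_n = 233.3 kN; R_n = 86.4 + 4·233.3 = 1020 kN → 765 kN.
Block shear: A_gv = 3160, A_nv = 2008, A_nt = 312 mm²; R_n = min(0.6F_uA_nv, 0.6F_yA_gv) + U_bs·F_u·A_nt = 682.6 kN → 512 kN.
Block shear governs: 512 kN.

512 kN (block shear governs)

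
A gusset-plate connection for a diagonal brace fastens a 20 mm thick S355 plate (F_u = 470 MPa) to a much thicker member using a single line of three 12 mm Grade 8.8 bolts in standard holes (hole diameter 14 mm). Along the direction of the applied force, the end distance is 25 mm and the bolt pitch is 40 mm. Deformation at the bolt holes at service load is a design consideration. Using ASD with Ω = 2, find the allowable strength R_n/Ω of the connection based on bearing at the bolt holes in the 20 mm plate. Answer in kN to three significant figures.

372 kN

Per bolt r_n = 1.2 l_c t F_u ≤ 2.4 d t F_u; upper limit = 2.4 × 12 × 20 × 470 / 1000 = 270.7 kN.
Edge bolt: l_c = 25 − 14/2 = 18 mm → 1.2 × 18 × 20 × 470 / 1000 = 203 → r_n = 203 kN.
Interior bolts: l_c = 40 − 14 = 26 mm → 1.2 × 26 × 20 × 470 / 1000 = 293.3 → r_n = 270.7 kN.
R_n = 1 × 203 + 2 × 270.7 = 744.5 kN.
Allowable strength R_n/Ω = 744.5 / 2 = 372 kN.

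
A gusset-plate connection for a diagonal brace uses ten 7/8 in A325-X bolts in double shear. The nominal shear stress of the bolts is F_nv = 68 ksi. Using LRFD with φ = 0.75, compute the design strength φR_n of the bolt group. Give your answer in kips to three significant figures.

A_b = π × 0.875² / 4 = 0.6013 in².
R_n = F_nv · A_b · n · n_s = 68 × 0.6013 × 10 × 2 = 817.8 kips.
Design strength φR_n = 0.75 × 817.8 = 613 kips.

613 kips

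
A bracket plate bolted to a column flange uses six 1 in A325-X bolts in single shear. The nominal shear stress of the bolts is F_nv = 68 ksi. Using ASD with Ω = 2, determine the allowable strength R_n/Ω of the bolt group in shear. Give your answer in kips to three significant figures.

A_b = π × 1² / 4 = 0.7854 in².
R_n = F_nv · A_b · n · n_s = 68 × 0.7854 × 6 × 1 = 320.4 kips.
Allowable strength R_n/Ω = 320.4 / 2 = 160 kips.

160 kips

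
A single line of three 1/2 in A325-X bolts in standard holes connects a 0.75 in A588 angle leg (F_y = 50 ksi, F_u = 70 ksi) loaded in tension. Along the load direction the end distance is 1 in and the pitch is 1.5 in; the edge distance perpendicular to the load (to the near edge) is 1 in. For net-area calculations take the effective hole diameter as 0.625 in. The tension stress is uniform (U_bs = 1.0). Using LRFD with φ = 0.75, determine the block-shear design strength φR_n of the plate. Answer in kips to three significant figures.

84.7 kips

Shear plane L_v = 1 + 2·1.5 = 4 in; A_gv = 4 × 0.75 = 3 in².
A_nv = (4 − 2.5·0.625) × 0.75 = 1.828 in².
A_nt = (1 − 0.5·0.625) × 0.75 = 0.5156 in².
0.6 F_u A_nv = 76.78 kips; 0.6 F_y A_gv = 90 kips → shear rupture governs the shear term.
R_n = 76.78 + 1.0 × 70 × 0.5156 = 112.9 kips.
Design strength φR_n = 0.75 × 112.9 = 84.7 kips.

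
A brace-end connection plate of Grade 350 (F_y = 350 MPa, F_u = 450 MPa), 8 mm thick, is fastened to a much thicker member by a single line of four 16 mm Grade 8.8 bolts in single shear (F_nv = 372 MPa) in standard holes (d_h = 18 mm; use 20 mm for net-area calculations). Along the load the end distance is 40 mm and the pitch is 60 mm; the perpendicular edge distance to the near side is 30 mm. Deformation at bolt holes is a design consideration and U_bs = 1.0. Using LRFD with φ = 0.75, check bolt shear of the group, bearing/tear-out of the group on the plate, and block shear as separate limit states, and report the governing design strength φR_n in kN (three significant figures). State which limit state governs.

224 kN (bolt shear governs)

Bolt shear: A_b = π·16²/4 = 201.1 mm²; R_n = 372 × 201.1 × 4 × 1 / 1000 = 299.2 kN → 0.75 × 299.2 = 224 kN.
Bearing: edge l_c = 31, r_n = 133.9 kN; interior l_c = 42, r_n = 138.2 kN; R_n = 133.9 + 3·138.2 = 548.6 kN → 411 kN.
Block shear: A_gv = 1760, A_nv = 1200, A_nt = 160 mm²; R_n = min(0.6F_uA_nv, 0.6F_yA_gv) + U_bs·F_u·A_nt = 396 kN → 297 kN.
Bolt shear governs: 224 kN.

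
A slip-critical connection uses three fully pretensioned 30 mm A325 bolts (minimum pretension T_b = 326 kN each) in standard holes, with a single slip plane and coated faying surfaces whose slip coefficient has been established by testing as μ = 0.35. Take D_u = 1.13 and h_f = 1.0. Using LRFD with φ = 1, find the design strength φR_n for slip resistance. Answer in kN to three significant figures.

387 kN

R_n = μ · D_u · h_f · T_b · n_s · n_b = 0.35 × 1.13 × 1.0 × 326 × 1 × 3 = 386.8 kN.
Design strength φR_n = 1 × 386.8 = 387 kN.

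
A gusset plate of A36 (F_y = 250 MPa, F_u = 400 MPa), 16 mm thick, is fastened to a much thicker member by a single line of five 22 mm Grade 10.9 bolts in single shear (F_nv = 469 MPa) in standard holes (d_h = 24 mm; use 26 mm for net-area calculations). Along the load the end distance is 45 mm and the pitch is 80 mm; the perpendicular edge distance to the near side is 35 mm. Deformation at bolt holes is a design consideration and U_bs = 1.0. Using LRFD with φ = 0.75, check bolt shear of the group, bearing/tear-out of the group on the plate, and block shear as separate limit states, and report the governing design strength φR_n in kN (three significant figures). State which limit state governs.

Bolt shear: A_b = π·22²/4 = 380.1 mm²; R_n = 469 × 380.1 × 5 × 1 / 1000 = 891.4 kN → 0.75 × 891.4 = 669 kN.
Bearing: edge l_c = 33, r_n = 253.4 kN; interior l_c = 56, r_n = 337.9 kN; R_n = 253.4 + 4·337.9 = 1605 kN → 1200 kN.
Block shear: A_gv = 5840, A_nv = 3968, A_nt = 352 mm²; R_n = min(0.6F_uA_nv, 0.6F_yA_gv) + U_bs·F_u·A_nt = 1017 kN → 763 kN.
Bolt shear governs: 669 kN.

669 kN (bolt shear governs)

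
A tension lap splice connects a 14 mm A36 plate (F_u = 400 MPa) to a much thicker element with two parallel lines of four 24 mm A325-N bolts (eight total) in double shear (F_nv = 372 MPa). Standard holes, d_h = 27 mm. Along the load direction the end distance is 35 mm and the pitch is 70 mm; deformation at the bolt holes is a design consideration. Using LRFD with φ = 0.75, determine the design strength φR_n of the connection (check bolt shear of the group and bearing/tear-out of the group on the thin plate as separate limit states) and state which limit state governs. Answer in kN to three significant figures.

Bolt shear: A_b = π·24²/4 = 452.4 mm²; R_n = 372 × 452.4 × 8 × 2 / 1000 = 2693 kN → 0.75 × 2693 = 2020 kN.
Bearing (1.2 l_c t F_u ≤ 2.4 d t F_u): upper limit = 2.4·24·14·400 / 1000 = 322.6 kN.
  Edge l_c = 35 − 27/2 = 21.5 → r_n = 144.5 kN; interior l_c = 70 − 27 = 43 → r_n = 289 kN.
  R_n,bearing = 2·144.5 + 6·289 = 2023 kN → 0.75 × 2023 = 1520 kN.
Bearing governs: 1520 kN.

1520 kN (bearing governs)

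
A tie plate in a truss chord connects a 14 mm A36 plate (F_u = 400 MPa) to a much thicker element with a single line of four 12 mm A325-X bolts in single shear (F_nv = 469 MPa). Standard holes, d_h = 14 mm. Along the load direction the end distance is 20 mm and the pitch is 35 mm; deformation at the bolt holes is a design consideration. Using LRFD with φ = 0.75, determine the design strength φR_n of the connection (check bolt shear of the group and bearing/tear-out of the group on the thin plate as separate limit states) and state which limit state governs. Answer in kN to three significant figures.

Bolt shear: A_b = π·12²/4 = 113.1 mm²; R_n = 469 × 113.1 × 4 × 1 / 1000 = 212.2 kN → 0.75 × 212.2 = 159 kN.
Bearing (1.2 l_c t F_u ≤ 2.4 d t F_u): upper limit = 2.4·12·14·400 / 1000 = 161.3 kN.
  Edge l_c = 20 − 14/2 = 13 → r_n = 87.36 kN; interior l_c = 35 − 14 = 21 → r_n = 141.1 kN.
  R_n,bearing = 1·87.36 + 3·141.1 = 510.7 kN → 0.75 × 510.7 = 383 kN.
Bolt shear governs: 159 kN.

159 kN (bolt shear governs)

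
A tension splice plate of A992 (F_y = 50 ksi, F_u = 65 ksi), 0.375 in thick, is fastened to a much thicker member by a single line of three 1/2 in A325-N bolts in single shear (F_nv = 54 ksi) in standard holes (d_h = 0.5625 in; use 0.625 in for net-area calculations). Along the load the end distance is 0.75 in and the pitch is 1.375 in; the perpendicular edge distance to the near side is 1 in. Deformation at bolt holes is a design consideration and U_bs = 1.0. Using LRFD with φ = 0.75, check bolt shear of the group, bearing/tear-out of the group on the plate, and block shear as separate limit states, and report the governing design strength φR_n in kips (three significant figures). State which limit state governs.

Bolt shear: A_b = π·0.5²/4 = 0.1963 in²; R_n = 54 × 0.1963 × 3 × 1 = 31.81 kips → 0.75 × 31.81 = 23.9 kips.
Bearing: edge l_c = 0.4688, r_n = 13.71 kips; interior l_c = 0.8125, r_n = 23.77 kips; R_n = 13.71 + 2·23.77 = 61.24 kips → 45.9 kips.
Block shear: A_gv = 1.312, A_nv = 0.7266, A_nt = 0.2578 in²; R_n = min(0.6F_uA_nv, 0.6F_yA_gv) + U_bs·F_u·A_nt = 45.09 kips → 33.8 kips.
Bolt shear governs: 23.9 kips.

23.9 kips (bolt shear governs)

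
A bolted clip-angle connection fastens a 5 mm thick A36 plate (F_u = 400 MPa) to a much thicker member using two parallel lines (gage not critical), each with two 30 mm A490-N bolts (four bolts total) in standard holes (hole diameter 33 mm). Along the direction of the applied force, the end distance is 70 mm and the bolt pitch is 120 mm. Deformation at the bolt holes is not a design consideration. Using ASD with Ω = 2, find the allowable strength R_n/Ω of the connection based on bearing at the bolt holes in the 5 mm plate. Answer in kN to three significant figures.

Per bolt r_n = 1.5 l_c t F_u ≤ 3.0 d t F_u; upper limit = 3.0 × 30 × 5 × 400 / 1000 = 180 kN.
Edge bolt: l_c = 70 − 33/2 = 53.5 mm → 1.5 × 53.5 × 5 × 400 / 1000 = 160.5 → r_n = 160.5 kN.
Interior bolts: l_c = 120 − 33 = 87 mm → 1.5 × 87 × 5 × 400 / 1000 = 261 → r_n = 180 kN.
R_n = 2 × 160.5 + 2 × 180 = 681 kN.
Allowable strength R_n/Ω = 681 / 2 = 340 kN.

340 kN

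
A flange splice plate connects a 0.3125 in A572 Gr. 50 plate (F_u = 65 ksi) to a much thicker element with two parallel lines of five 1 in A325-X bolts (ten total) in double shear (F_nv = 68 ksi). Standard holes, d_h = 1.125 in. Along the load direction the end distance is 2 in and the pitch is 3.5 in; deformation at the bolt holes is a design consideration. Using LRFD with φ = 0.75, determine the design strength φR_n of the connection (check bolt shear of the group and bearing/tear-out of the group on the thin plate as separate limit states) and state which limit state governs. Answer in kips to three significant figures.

345 kips (bearing governs)

Bolt shear: A_b = π·1²/4 = 0.7854 in²; R_n = 68 × 0.7854 × 10 × 2 = 1068 kips → 0.75 × 1068 = 801 kips.
Bearing (1.2 l_c t F_u ≤ 2.4 d t F_u): upper limit = 2.4·1·0.3125·65 = 48.75 kips.
  Edge l_c = 2 − 1.125/2 = 1.438 → r_n = 35.04 kips; interior l_c = 3.5 − 1.125 = 2.375 → r_n = 48.75 kips.
  R_n,bearing = 2·35.04 + 8·48.75 = 460.1 kips → 0.75 × 460.1 = 345 kips.
Bearing governs: 345 kips.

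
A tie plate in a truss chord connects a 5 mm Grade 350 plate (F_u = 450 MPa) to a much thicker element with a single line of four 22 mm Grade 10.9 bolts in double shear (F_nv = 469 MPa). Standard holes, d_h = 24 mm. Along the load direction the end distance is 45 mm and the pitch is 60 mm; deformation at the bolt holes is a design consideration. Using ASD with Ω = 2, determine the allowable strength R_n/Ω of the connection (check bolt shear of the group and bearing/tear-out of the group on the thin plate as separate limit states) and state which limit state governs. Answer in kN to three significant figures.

190 kN (bearing governs)

Bolt shear: A_b = π·22²/4 = 380.1 mm²; R_n = 469 × 380.1 × 4 × 2 / 1000 = 1426 kN → 1426 / 2 = 713 kN.
Bearing (1.2 l_c t F_u ≤ 2.4 d t F_u): upper limit = 2.4·22·5·450 / 1000 = 118.8 kN.
  Edge l_c = 45 − 24/2 = 33 → r_n = 89.1 kN; interior l_c = 60 − 24 = 36 → r_n = 97.2 kN.
  R_n,bearing = 1·89.1 + 3·97.2 = 380.7 kN → 380.7 / 2 = 190 kN.
Bearing governs: 190 kN.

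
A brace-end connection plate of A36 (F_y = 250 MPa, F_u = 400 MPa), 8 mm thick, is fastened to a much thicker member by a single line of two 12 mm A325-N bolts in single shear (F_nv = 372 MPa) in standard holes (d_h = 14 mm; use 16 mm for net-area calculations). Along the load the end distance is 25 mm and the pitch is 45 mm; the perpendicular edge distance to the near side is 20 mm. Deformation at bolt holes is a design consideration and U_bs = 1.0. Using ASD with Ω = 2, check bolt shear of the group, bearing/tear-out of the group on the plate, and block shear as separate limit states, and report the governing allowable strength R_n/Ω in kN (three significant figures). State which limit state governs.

Bolt shear: A_b = π·12²/4 = 113.1 mm²; R_n = 372 × 113.1 × 2 × 1 / 1000 = 84.14 kN → 84.14 / 2 = 42.1 kN.
Bearing: edge l_c = 18, r_n = 69.12 kN; interior l_c = 31, r_n = 92.16 kN; R_n = 69.12 + 1·92.16 = 161.3 kN → 80.6 kN.
Block shear: A_gv = 560, A_nv = 368, A_nt = 96 mm²; R_n = min(0.6F_uA_nv, 0.6F_yA_gv) + U_bs·F_u·A_nt = 122.4 kN → 61.2 kN.
Bolt shear governs: 42.1 kN.

42.1 kN (bolt shear governs)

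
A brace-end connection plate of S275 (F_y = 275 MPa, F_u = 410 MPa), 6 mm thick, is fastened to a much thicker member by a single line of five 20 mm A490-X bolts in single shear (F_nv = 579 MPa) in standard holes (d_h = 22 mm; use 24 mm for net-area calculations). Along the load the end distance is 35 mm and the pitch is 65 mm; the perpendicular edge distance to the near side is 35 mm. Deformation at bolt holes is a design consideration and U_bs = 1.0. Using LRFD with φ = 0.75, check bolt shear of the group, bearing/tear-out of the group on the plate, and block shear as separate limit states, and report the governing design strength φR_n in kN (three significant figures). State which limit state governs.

249 kN (block shear governs)

Bolt shear: A_b = π·20²/4 = 314.2 mm²; R_n = 579 × 314.2 × 5 × 1 / 1000 = 909.5 kN → 0.75 × 909.5 = 682 kN.
Bearing: edge l_c = 24, r_n = 70.85 kN; interior l_c = 43, r_n = 118.1 kN; R_n = 70.85 + 4·118.1 = 543.2 kN → 407 kN.
Block shear: A_gv = 1770, A_nv = 1122, A_nt = 138 mm²; R_n = min(0.6F_uA_nv, 0.6F_yA_gv) + U_bs·F_u·A_nt = 332.6 kN → 249 kN.
Block shear governs: 249 kN.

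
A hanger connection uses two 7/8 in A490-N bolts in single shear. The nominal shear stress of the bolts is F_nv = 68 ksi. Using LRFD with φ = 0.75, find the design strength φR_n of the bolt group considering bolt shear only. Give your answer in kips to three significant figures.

A_b = π × 0.875² / 4 = 0.6013 in².
R_n = F_nv · A_b · n · n_s = 68 × 0.6013 × 2 × 1 = 81.78 kips.
Design strength φR_n = 0.75 × 81.78 = 61.3 kips.

61.3 kips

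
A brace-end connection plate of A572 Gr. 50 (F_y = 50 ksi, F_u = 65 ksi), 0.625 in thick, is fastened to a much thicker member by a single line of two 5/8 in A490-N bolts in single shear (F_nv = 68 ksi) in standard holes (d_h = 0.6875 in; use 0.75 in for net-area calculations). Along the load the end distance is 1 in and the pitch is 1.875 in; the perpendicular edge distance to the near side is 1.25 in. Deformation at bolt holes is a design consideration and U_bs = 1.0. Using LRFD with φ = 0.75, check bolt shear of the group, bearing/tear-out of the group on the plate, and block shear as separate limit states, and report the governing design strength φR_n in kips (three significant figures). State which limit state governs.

Bolt shear: A_b = π·0.625²/4 = 0.3068 in²; R_n = 68 × 0.3068 × 2 × 1 = 41.72 kips → 0.75 × 41.72 = 31.3 kips.
Bearing: edge l_c = 0.6562, r_n = 31.99 kips; interior l_c = 1.188, r_n = 57.89 kips; R_n = 31.99 + 1·57.89 = 89.88 kips → 67.4 kips.
Block shear: A_gv = 1.797, A_nv = 1.094, A_nt = 0.5469 in²; R_n = min(0.6F_uA_nv, 0.6F_yA_gv) + U_bs·F_u·A_nt = 78.2 kips → 58.7 kips.
Bolt shear governs: 31.3 kips.

31.3 kips (bolt shear governs)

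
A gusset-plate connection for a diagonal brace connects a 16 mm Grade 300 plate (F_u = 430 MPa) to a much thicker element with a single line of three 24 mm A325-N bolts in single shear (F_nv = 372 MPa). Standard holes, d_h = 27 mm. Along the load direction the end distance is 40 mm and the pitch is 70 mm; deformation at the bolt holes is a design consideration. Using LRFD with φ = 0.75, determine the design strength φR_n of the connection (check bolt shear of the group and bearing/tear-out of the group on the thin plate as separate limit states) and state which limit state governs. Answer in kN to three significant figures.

379 kN (bolt shear governs)

Bolt shear: A_b = π·24²/4 = 452.4 mm²; R_n = 372 × 452.4 × 3 × 1 / 1000 = 504.9 kN → 0.75 × 504.9 = 379 kN.
Bearing (1.2 l_c t F_u ≤ 2.4 d t F_u): upper limit = 2.4·24·16·430 / 1000 = 396.3 kN.
  Edge l_c = 40 − 27/2 = 26.5 → r_n = 218.8 kN; interior l_c = 70 − 27 = 43 → r_n = 355 kN.
  R_n,bearing = 1·218.8 + 2·355 = 928.8 kN → 0.75 × 928.8 = 697 kN.
Bolt shear governs: 379 kN.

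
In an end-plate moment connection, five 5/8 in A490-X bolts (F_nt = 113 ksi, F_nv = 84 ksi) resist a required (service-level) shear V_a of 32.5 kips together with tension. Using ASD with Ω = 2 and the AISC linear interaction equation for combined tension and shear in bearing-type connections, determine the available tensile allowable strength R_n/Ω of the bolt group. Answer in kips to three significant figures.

A_b = π·0.625²/4 = 0.3068 in²; f_rv = 32.5 / (5 × 0.3068) = 21.19 ksi.
F'_nt = 1.3 F_nt − (Ω F_nt / F_nv) f_rv = 1.3·113 − (2·113/84)·21.19 = 89.9 ksi, capped at F_nt → F'_nt = 89.9 ksi.
R_n = F'_nt · A_b · n = 89.9 × 0.3068 × 5 = 137.9 kips.
Allowable strength R_n/Ω = 137.9 / 2 = 69 kips.

69 kips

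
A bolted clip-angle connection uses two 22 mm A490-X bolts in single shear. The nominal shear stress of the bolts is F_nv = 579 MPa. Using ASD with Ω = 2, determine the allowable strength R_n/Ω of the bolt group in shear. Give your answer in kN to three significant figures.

220 kN

A_b = π × 22² / 4 = 380.1 mm².
R_n = F_nv · A_b · n · n_s = 579 × 380.1 × 2 × 1 / 1000 = 440.2 kN.
Allowable strength R_n/Ω = 440.2 / 2 = 220 kN.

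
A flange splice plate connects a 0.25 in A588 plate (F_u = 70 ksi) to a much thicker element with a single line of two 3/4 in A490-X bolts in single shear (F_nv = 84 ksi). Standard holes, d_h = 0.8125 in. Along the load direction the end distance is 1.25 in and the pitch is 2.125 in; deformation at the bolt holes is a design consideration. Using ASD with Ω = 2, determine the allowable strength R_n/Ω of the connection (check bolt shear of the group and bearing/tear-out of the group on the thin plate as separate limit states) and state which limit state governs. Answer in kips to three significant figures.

Bolt shear: A_b = π·0.75²/4 = 0.4418 in²; R_n = 84 × 0.4418 × 2 × 1 = 74.22 kips → 74.22 / 2 = 37.1 kips.
Bearing (1.2 l_c t F_u ≤ 2.4 d t F_u): upper limit = 2.4·0.75·0.25·70 = 31.5 kips.
  Edge l_c = 1.25 − 0.8125/2 = 0.8438 → r_n = 17.72 kips; interior l_c = 2.125 − 0.8125 = 1.312 → r_n = 27.56 kips.
  R_n,bearing = 1·17.72 + 1·27.56 = 45.28 kips → 45.28 / 2 = 22.6 kips.
Bearing governs: 22.6 kips.

22.6 kips (bearing governs)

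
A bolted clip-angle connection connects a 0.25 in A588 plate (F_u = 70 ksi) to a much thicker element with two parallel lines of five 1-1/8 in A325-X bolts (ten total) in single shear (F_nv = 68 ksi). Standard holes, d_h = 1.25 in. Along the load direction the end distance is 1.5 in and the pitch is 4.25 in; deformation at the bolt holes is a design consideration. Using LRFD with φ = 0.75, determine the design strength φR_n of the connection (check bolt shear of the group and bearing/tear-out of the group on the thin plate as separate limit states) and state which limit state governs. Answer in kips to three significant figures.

311 kips (bearing governs)

Bolt shear: A_b = π·1.125²/4 = 0.994 in²; R_n = 68 × 0.994 × 10 × 1 = 675.9 kips → 0.75 × 675.9 = 507 kips.
Bearing (1.2 l_c t F_u ≤ 2.4 d t F_u): upper limit = 2.4·1.125·0.25·70 = 47.25 kips.
  Edge l_c = 1.5 − 1.25/2 = 0.875 → r_n = 18.38 kips; interior l_c = 4.25 − 1.25 = 3 → r_n = 47.25 kips.
  R_n,bearing = 2·18.38 + 8·47.25 = 414.7 kips → 0.75 × 414.7 = 311 kips.
Bearing governs: 311 kips.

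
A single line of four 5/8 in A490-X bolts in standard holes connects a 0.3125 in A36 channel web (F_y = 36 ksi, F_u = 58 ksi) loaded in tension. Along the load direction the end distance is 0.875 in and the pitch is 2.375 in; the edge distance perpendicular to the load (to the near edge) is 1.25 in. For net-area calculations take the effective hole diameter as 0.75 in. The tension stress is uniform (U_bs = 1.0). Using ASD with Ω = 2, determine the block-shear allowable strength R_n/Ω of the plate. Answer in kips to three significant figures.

Shear plane L_v = 0.875 + 3·2.375 = 8 in; A_gv = 8 × 0.3125 = 2.5 in².
A_nv = (8 − 3.5·0.75) × 0.3125 = 1.68 in².
A_nt = (1.25 − 0.5·0.75) × 0.3125 = 0.2734 in².
0.6 F_u A_nv = 58.45 kips; 0.6 F_y A_gv = 54 kips → shear yielding governs the shear term.
R_n = 54 + 1.0 × 58 × 0.2734 = 69.86 kips.
Allowable strength R_n/Ω = 69.86 / 2 = 34.9 kips.

34.9 kips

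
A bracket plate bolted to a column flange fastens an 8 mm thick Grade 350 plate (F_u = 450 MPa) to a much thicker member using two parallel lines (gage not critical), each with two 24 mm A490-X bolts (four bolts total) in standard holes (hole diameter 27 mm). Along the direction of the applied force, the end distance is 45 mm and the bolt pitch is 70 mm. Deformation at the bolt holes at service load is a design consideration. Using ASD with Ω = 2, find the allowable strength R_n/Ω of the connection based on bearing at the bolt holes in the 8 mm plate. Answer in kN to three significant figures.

Per bolt r_n = 1.2 l_c t F_u ≤ 2.4 d t F_u; upper limit = 2.4 × 24 × 8 × 450 / 1000 = 207.4 kN.
Edge bolt: l_c = 45 − 27/2 = 31.5 mm → 1.2 × 31.5 × 8 × 450 / 1000 = 136.1 → r_n = 136.1 kN.
Interior bolts: l_c = 70 − 27 = 43 mm → 1.2 × 43 × 8 × 450 / 1000 = 185.8 → r_n = 185.8 kN.
R_n = 2 × 136.1 + 2 × 185.8 = 643.7 kN.
Allowable strength R_n/Ω = 643.7 / 2 = 322 kN.

322 kN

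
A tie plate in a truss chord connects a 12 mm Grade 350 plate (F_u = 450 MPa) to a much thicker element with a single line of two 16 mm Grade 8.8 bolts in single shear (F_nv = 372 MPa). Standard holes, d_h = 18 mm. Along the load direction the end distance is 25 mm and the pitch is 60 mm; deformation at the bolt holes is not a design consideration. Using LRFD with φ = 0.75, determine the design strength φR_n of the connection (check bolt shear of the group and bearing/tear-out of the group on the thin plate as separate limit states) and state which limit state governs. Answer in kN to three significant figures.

112 kN (bolt shear governs)

Bolt shear: A_b = π·16²/4 = 201.1 mm²; R_n = 372 × 201.1 × 2 × 1 / 1000 = 149.6 kN → 0.75 × 149.6 = 112 kN.
Bearing (1.5 l_c t F_u ≤ 3.0 d t F_u): upper limit = 3.0·16·12·450 / 1000 = 259.2 kN.
  Edge l_c = 25 − 18/2 = 16 → r_n = 129.6 kN; interior l_c = 60 − 18 = 42 → r_n = 259.2 kN.
  R_n,bearing = 1·129.6 + 1·259.2 = 388.8 kN → 0.75 × 388.8 = 292 kN.
Bolt shear governs: 112 kN.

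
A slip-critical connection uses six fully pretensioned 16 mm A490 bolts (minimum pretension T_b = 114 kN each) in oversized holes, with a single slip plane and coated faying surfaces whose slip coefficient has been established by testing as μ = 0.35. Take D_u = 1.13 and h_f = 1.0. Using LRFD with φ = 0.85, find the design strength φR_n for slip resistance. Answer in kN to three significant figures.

R_n = μ · D_u · h_f · T_b · n_s · n_b = 0.35 × 1.13 × 1.0 × 114 × 1 × 6 = 270.5 kN.
Design strength φR_n = 0.85 × 270.5 = 230 kN.

230 kN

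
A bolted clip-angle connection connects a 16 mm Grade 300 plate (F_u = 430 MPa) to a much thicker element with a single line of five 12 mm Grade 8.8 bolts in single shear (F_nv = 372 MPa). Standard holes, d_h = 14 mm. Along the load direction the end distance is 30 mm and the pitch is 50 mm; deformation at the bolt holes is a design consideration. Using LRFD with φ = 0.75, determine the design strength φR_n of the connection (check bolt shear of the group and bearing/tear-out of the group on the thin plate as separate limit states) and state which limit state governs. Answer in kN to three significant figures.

158 kN (bolt shear governs)

Bolt shear: A_b = π·12²/4 = 113.1 mm²; R_n = 372 × 113.1 × 5 × 1 / 1000 = 210.4 kN → 0.75 × 210.4 = 158 kN.
Bearing (1.2 l_c t F_u ≤ 2.4 d t F_u): upper limit = 2.4·12·16·430 / 1000 = 198.1 kN.
  Edge l_c = 30 − 14/2 = 23 → r_n = 189.9 kN; interior l_c = 50 − 14 = 36 → r_n = 198.1 kN.
  R_n,bearing = 1·189.9 + 4·198.1 = 982.5 kN → 0.75 × 982.5 = 737 kN.
Bolt shear governs: 158 kN.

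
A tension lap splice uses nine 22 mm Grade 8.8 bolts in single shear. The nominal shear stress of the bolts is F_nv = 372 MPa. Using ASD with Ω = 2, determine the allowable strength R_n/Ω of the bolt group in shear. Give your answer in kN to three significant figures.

636 kN

A_b = π × 22² / 4 = 380.1 mm².
R_n = F_nv · A_b · n · n_s = 372 × 380.1 × 9 × 1 / 1000 = 1273 kN.
Allowable strength R_n/Ω = 1273 / 2 = 636 kN.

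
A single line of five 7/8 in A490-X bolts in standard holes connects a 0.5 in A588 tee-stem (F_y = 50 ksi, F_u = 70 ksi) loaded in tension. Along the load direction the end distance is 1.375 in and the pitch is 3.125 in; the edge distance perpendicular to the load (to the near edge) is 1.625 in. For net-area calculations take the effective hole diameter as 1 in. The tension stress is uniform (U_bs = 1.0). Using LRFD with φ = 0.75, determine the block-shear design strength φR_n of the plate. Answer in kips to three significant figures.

Shear plane L_v = 1.375 + 4·3.125 = 13.88 in; A_gv = 13.88 × 0.5 = 6.938 in².
A_nv = (13.88 − 4.5·1) × 0.5 = 4.688 in².
A_nt = (1.625 − 0.5·1) × 0.5 = 0.5625 in².
0.6 F_u A_nv = 196.9 kips; 0.6 F_y A_gv = 208.1 kips → shear rupture governs the shear term.
R_n = 196.9 + 1.0 × 70 × 0.5625 = 236.2 kips.
Design strength φR_n = 0.75 × 236.2 = 177 kips.

177 kips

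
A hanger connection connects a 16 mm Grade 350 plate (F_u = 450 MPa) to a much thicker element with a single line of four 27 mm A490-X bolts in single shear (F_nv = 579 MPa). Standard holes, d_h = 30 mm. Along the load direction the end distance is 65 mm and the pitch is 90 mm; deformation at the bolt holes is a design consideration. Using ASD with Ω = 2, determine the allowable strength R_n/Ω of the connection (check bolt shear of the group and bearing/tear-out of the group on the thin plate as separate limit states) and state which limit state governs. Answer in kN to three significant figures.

Bolt shear: A_b = π·27²/4 = 572.6 mm²; R_n = 579 × 572.6 × 4 × 1 / 1000 = 1326 kN → 1326 / 2 = 663 kN.
Bearing (1.2 l_c t F_u ≤ 2.4 d t F_u): upper limit = 2.4·27·16·450 / 1000 = 466.6 kN.
  Edge l_c = 65 − 30/2 = 50 → r_n = 432 kN; interior l_c = 90 − 30 = 60 → r_n = 466.6 kN.
  R_n,bearing = 1·432 + 3·466.6 = 1832 kN → 1832 / 2 = 916 kN.
Bolt shear governs: 663 kN.

663 kN (bolt shear governs)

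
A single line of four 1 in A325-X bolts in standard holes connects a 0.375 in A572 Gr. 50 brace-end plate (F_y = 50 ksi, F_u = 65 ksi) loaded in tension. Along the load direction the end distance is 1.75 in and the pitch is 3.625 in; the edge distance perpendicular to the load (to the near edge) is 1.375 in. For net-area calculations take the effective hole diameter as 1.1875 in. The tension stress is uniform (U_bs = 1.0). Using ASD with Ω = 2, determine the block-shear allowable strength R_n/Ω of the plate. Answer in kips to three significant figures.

Shear plane L_v = 1.75 + 3·3.625 = 12.62 in; A_gv = 12.62 × 0.375 = 4.734 in².
A_nv = (12.62 − 3.5·1.1875) × 0.375 = 3.176 in².
A_nt = (1.375 − 0.5·1.1875) × 0.375 = 0.293 in².
0.6 F_u A_nv = 123.9 kips; 0.6 F_y A_gv = 142 kips → shear rupture governs the shear term.
R_n = 123.9 + 1.0 × 65 × 0.293 = 142.9 kips.
Allowable strength R_n/Ω = 142.9 / 2 = 71.4 kips.

71.4 kips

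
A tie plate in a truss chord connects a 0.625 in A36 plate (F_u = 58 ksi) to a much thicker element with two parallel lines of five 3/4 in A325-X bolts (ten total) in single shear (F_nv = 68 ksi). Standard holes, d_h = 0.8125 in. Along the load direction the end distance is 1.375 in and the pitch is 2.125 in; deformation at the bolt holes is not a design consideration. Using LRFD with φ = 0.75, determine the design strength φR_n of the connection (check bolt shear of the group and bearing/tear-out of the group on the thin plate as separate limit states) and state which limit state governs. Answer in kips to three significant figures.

225 kips (bolt shear governs)

Bolt shear: A_b = π·0.75²/4 = 0.4418 in²; R_n = 68 × 0.4418 × 10 × 1 = 300.4 kips → 0.75 × 300.4 = 225 kips.
Bearing (1.5 l_c t F_u ≤ 3.0 d t F_u): upper limit = 3.0·0.75·0.625·58 = 81.56 kips.
  Edge l_c = 1.375 − 0.8125/2 = 0.9688 → r_n = 52.68 kips; interior l_c = 2.125 − 0.8125 = 1.312 → r_n = 71.37 kips.
  R_n,bearing = 2·52.68 + 8·71.37 = 676.3 kips → 0.75 × 676.3 = 507 kips.
Bolt shear governs: 225 kips.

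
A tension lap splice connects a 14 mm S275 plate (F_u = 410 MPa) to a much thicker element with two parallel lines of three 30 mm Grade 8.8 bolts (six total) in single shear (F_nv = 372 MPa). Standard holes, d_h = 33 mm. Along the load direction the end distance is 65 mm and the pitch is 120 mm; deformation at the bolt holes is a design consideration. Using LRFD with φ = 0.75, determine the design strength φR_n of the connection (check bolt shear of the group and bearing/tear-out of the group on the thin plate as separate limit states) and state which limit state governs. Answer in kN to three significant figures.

Bolt shear: A_b = π·30²/4 = 706.9 mm²; R_n = 372 × 706.9 × 6 × 1 / 1000 = 1578 kN → 0.75 × 1578 = 1180 kN.
Bearing (1.2 l_c t F_u ≤ 2.4 d t F_u): upper limit = 2.4·30·14·410 / 1000 = 413.3 kN.
  Edge l_c = 65 − 33/2 = 48.5 → r_n = 334.1 kN; interior l_c = 120 − 33 = 87 → r_n = 413.3 kN.
  R_n,bearing = 2·334.1 + 4·413.3 = 2321 kN → 0.75 × 2321 = 1740 kN.
Bolt shear governs: 1180 kN.

1180 kN (bolt shear governs)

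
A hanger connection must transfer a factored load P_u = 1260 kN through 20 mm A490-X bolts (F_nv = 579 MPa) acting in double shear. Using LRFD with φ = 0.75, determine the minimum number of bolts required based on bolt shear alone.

A_b = π·20²/4 = 314.2 mm².
Per-bolt design strength φR_n = 0.75 × 579 × 314.2 × 2 / 1000 = 272.8 kN.
n ≥ 1260 / 272.8 = 4.618 → use 5 bolts.

5 bolts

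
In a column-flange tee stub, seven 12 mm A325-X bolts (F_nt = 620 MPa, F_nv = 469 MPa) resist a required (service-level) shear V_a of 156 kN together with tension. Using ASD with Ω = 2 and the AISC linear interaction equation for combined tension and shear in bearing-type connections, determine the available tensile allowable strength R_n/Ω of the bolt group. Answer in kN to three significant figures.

A_b = π·12²/4 = 113.1 mm²; f_rv = 156 × 1000 / (7 × 113.1) = 197 MPa.
F'_nt = 1.3 F_nt − (Ω F_nt / F_nv) f_rv = 1.3·620 − (2·620/469)·197 = 285 MPa, capped at F_nt → F'_nt = 285 MPa.
R_n = F'_nt · A_b · n = 285 × 113.1 × 7 / 1000 = 225.6 kN.
Allowable strength R_n/Ω = 225.6 / 2 = 113 kN.

113 kN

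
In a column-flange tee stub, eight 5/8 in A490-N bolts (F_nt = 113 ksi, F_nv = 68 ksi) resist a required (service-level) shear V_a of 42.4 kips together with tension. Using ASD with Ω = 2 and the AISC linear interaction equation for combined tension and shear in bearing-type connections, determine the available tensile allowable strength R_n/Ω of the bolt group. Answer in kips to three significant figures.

110 kips

A_b = π·0.625²/4 = 0.3068 in²; f_rv = 42.4 / (8 × 0.3068) = 17.28 ksi.
F'_nt = 1.3 F_nt − (Ω F_nt / F_nv) f_rv = 1.3·113 − (2·113/68)·17.28 = 89.48 ksi, capped at F_nt → F'_nt = 89.48 ksi.
R_n = F'_nt · A_b · n = 89.48 × 0.3068 × 8 = 219.6 kips.
Allowable strength R_n/Ω = 219.6 / 2 = 110 kips.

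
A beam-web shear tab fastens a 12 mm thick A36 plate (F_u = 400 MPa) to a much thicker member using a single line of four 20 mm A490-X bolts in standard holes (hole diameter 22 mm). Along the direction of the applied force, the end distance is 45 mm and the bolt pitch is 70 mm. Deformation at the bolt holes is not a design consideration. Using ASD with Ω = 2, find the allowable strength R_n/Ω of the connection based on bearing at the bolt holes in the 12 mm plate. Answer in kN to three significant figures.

Per bolt r_n = 1.5 l_c t F_u ≤ 3.0 d t F_u; upper limit = 3.0 × 20 × 12 × 400 / 1000 = 288 kN.
Edge bolt: l_c = 45 − 22/2 = 34 mm → 1.5 × 34 × 12 × 400 / 1000 = 244.8 → r_n = 244.8 kN.
Interior bolts: l_c = 70 − 22 = 48 mm → 1.5 × 48 × 12 × 400 / 1000 = 345.6 → r_n = 288 kN.
R_n = 1 × 244.8 + 3 × 288 = 1109 kN.
Allowable strength R_n/Ω = 1109 / 2 = 554 kN.

554 kN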